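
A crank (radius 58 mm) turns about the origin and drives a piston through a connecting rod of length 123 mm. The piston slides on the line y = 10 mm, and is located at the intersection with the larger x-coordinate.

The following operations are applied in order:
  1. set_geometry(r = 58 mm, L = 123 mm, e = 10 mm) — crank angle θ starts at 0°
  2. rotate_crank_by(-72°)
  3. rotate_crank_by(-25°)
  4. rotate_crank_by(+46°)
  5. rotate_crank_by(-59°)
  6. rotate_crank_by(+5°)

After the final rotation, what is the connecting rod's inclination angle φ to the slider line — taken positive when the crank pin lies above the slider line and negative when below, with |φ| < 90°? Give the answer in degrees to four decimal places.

set_geometry: r = 58 mm, L = 123 mm, e = 10 mm; θ ← 0°
rotate_crank_by(-72°): θ ← 0° -72° = -72°
rotate_crank_by(-25°): θ ← -72° -25° = -97°
rotate_crank_by(+46°): θ ← -97° +46° = -51°
rotate_crank_by(-59°): θ ← -51° -59° = -110°
rotate_crank_by(+5°): θ ← -110° +5° = -105°
crank pin P = (r cos θ, r sin θ) = (-15.011505, -56.023698)
h = r sin θ − e = -56.023698 − 10 = -66.023698
sin φ = h / L = -66.023698 / 123 = -0.53677803
φ = arcsin(-0.53677803) = -32.464574°

-32.4646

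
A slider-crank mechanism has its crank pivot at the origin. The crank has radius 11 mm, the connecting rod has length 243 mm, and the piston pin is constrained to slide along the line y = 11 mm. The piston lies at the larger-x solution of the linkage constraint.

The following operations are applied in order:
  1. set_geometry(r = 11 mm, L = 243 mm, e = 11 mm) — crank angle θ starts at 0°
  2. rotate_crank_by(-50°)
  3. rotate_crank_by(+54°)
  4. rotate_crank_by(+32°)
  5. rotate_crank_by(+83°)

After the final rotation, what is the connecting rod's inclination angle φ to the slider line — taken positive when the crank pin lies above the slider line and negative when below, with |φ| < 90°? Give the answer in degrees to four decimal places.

-0.3252

set_geometry: r = 11 mm, L = 243 mm, e = 11 mm; θ ← 0°
rotate_crank_by(-50°): θ ← 0° -50° = -50°
rotate_crank_by(+54°): θ ← -50° +54° = 4°
rotate_crank_by(+32°): θ ← 4° +32° = 36°
rotate_crank_by(+83°): θ ← 36° +83° = 119°
crank pin P = (r cos θ, r sin θ) = (-5.332906, 9.620817)
h = r sin θ − e = 9.620817 − 11 = -1.379183
sin φ = h / L = -1.379183 / 243 = -0.00567565
φ = arcsin(-0.00567565) = -0.325193°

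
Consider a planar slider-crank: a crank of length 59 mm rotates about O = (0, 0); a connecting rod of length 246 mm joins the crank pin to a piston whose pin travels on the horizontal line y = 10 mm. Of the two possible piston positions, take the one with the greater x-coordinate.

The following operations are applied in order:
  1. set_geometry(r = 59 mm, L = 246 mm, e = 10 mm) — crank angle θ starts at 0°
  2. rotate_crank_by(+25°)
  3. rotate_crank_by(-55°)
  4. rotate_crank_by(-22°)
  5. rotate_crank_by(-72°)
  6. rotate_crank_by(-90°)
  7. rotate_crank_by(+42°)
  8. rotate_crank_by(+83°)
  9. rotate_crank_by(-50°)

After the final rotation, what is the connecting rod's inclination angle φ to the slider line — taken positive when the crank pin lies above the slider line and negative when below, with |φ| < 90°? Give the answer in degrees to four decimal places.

set_geometry: r = 59 mm, L = 246 mm, e = 10 mm; θ ← 0°
rotate_crank_by(+25°): θ ← 0° +25° = 25°
rotate_crank_by(-55°): θ ← 25° -55° = -30°
rotate_crank_by(-22°): θ ← -30° -22° = -52°
rotate_crank_by(-72°): θ ← -52° -72° = -124°
rotate_crank_by(-90°): θ ← -124° -90° = -214°
rotate_crank_by(+42°): θ ← -214° +42° = -172°
rotate_crank_by(+83°): θ ← -172° +83° = -89°
rotate_crank_by(-50°): θ ← -89° -50° = -139°
crank pin P = (r cos θ, r sin θ) = (-44.527865, -38.707483)
h = r sin θ − e = -38.707483 − 10 = -48.707483
sin φ = h / L = -48.707483 / 246 = -0.19799790
φ = arcsin(-0.19799790) = -11.419906°

-11.4199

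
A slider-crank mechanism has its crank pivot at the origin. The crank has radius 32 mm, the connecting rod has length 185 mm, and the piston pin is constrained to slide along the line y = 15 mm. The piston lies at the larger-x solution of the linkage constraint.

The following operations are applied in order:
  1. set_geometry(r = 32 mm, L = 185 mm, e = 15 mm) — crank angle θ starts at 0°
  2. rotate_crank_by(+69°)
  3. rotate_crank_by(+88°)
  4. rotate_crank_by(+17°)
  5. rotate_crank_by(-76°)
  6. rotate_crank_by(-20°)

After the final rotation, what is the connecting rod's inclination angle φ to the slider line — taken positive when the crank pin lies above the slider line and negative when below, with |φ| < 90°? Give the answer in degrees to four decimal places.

set_geometry: r = 32 mm, L = 185 mm, e = 15 mm; θ ← 0°
rotate_crank_by(+69°): θ ← 0° +69° = 69°
rotate_crank_by(+88°): θ ← 69° +88° = 157°
rotate_crank_by(+17°): θ ← 157° +17° = 174°
rotate_crank_by(-76°): θ ← 174° -76° = 98°
rotate_crank_by(-20°): θ ← 98° -20° = 78°
crank pin P = (r cos θ, r sin θ) = (6.653174, 31.300723)
h = r sin θ − e = 31.300723 − 15 = 16.300723
sin φ = h / L = 16.300723 / 185 = 0.08811202
φ = arcsin(0.08811202) = 5.055002°

5.0550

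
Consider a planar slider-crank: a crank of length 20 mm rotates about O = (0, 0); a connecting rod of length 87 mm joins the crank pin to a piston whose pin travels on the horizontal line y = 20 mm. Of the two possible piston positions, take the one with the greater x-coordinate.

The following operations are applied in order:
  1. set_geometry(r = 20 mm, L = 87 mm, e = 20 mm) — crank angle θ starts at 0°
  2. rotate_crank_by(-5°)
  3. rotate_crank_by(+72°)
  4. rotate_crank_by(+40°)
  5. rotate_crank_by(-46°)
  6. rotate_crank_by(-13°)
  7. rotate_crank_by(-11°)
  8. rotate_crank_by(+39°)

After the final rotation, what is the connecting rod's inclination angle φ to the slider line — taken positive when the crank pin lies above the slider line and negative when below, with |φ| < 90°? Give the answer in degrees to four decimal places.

set_geometry: r = 20 mm, L = 87 mm, e = 20 mm; θ ← 0°
rotate_crank_by(-5°): θ ← 0° -5° = -5°
rotate_crank_by(+72°): θ ← -5° +72° = 67°
rotate_crank_by(+40°): θ ← 67° +40° = 107°
rotate_crank_by(-46°): θ ← 107° -46° = 61°
rotate_crank_by(-13°): θ ← 61° -13° = 48°
rotate_crank_by(-11°): θ ← 48° -11° = 37°
rotate_crank_by(+39°): θ ← 37° +39° = 76°
crank pin P = (r cos θ, r sin θ) = (4.838438, 19.405915)
h = r sin θ − e = 19.405915 − 20 = -0.594085
sin φ = h / L = -0.594085 / 87 = -0.00682857
φ = arcsin(-0.00682857) = -0.391251°

-0.3913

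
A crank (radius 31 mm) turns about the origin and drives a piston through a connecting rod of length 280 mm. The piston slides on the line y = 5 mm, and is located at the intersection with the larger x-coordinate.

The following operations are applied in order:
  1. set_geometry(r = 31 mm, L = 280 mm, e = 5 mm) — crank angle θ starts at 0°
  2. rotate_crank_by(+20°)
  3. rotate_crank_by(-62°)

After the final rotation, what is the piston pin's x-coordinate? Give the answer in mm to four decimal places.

set_geometry: r = 31 mm, L = 280 mm, e = 5 mm; θ ← 0°
rotate_crank_by(+20°): θ ← 0° +20° = 20°
rotate_crank_by(-62°): θ ← 20° -62° = -42°
crank pin P = (r cos θ, r sin θ) = (23.037490, -20.743049)
h = r sin θ − e = -20.743049 − 5 = -25.743049
x = r cos θ + √(L² − h²) = 23.037490 + √(78400.0 − 662.7046) = 23.037490 + 278.814088 = 301.851577

301.8516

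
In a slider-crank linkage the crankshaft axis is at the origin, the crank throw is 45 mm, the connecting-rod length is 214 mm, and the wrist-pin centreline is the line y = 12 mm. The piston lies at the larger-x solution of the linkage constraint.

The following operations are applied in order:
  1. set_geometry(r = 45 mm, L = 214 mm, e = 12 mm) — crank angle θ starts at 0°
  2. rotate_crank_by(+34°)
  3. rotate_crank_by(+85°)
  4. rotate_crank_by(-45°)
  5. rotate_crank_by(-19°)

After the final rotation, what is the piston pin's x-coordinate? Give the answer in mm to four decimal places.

238.3618

set_geometry: r = 45 mm, L = 214 mm, e = 12 mm; θ ← 0°
rotate_crank_by(+34°): θ ← 0° +34° = 34°
rotate_crank_by(+85°): θ ← 34° +85° = 119°
rotate_crank_by(-45°): θ ← 119° -45° = 74°
rotate_crank_by(-19°): θ ← 74° -19° = 55°
crank pin P = (r cos θ, r sin θ) = (25.810940, 36.861842)
h = r sin θ − e = 36.861842 − 12 = 24.861842
x = r cos θ + √(L² − h²) = 25.810940 + √(45796.0 − 618.1112) = 25.810940 + 212.550909 = 238.361848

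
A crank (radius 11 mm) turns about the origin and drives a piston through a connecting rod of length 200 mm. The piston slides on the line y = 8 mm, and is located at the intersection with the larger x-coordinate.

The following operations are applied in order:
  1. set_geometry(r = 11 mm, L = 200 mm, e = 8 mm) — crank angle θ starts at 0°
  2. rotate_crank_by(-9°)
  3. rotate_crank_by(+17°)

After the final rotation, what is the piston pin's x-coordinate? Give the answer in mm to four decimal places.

set_geometry: r = 11 mm, L = 200 mm, e = 8 mm; θ ← 0°
rotate_crank_by(-9°): θ ← 0° -9° = -9°
rotate_crank_by(+17°): θ ← -9° +17° = 8°
crank pin P = (r cos θ, r sin θ) = (10.892949, 1.530904)
h = r sin θ − e = 1.530904 − 8 = -6.469096
x = r cos θ + √(L² − h²) = 10.892949 + √(40000.0 − 41.8492) = 10.892949 + 199.895350 = 210.788298

210.7883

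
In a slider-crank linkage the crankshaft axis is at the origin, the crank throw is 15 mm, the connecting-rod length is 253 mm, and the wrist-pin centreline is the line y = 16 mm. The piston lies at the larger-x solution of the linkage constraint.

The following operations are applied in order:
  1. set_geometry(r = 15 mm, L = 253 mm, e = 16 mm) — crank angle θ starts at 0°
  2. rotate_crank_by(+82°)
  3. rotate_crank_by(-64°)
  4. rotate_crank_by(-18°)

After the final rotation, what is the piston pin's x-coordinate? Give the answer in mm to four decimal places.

set_geometry: r = 15 mm, L = 253 mm, e = 16 mm; θ ← 0°
rotate_crank_by(+82°): θ ← 0° +82° = 82°
rotate_crank_by(-64°): θ ← 82° -64° = 18°
rotate_crank_by(-18°): θ ← 18° -18° = 0°
crank pin P = (r cos θ, r sin θ) = (15.000000, 0.000000)
h = r sin θ − e = 0.000000 − 16 = -16.000000
x = r cos θ + √(L² − h²) = 15.000000 + √(64009.0 − 256.0000) = 15.000000 + 252.493564 = 267.493564

267.4936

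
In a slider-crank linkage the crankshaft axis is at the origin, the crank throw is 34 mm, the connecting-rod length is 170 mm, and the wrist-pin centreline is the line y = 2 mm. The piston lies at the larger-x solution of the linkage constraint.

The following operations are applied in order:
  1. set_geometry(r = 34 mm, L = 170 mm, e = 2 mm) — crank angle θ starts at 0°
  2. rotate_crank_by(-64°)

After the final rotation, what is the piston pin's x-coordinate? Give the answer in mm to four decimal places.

181.7576

set_geometry: r = 34 mm, L = 170 mm, e = 2 mm; θ ← 0°
rotate_crank_by(-64°): θ ← 0° -64° = -64°
crank pin P = (r cos θ, r sin θ) = (14.904619, -30.558998)
h = r sin θ − e = -30.558998 − 2 = -32.558998
x = r cos θ + √(L² − h²) = 14.904619 + √(28900.0 − 1060.0883) = 14.904619 + 166.852964 = 181.757583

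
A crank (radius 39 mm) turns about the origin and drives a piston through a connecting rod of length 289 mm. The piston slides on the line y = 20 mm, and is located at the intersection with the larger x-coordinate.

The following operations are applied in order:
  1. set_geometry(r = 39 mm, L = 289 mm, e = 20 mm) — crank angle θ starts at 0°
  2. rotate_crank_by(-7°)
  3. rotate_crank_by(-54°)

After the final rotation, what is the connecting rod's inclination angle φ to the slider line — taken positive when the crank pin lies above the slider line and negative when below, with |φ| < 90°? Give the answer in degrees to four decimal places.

set_geometry: r = 39 mm, L = 289 mm, e = 20 mm; θ ← 0°
rotate_crank_by(-7°): θ ← 0° -7° = -7°
rotate_crank_by(-54°): θ ← -7° -54° = -61°
crank pin P = (r cos θ, r sin θ) = (18.907575, -34.110169)
h = r sin θ − e = -34.110169 − 20 = -54.110169
sin φ = h / L = -54.110169 / 289 = -0.18723242
φ = arcsin(-0.18723242) = -10.791315°

-10.7913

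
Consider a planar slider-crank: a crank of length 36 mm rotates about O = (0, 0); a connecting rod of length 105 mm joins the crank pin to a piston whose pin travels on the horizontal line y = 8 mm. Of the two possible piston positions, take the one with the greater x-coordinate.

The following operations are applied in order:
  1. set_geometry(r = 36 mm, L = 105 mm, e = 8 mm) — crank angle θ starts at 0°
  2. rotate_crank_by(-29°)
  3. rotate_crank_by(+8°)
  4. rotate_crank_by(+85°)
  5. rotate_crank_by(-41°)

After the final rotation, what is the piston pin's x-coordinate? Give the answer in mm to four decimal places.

set_geometry: r = 36 mm, L = 105 mm, e = 8 mm; θ ← 0°
rotate_crank_by(-29°): θ ← 0° -29° = -29°
rotate_crank_by(+8°): θ ← -29° +8° = -21°
rotate_crank_by(+85°): θ ← -21° +85° = 64°
rotate_crank_by(-41°): θ ← 64° -41° = 23°
crank pin P = (r cos θ, r sin θ) = (33.138175, 14.066321)
h = r sin θ − e = 14.066321 − 8 = 6.066321
x = r cos θ + √(L² − h²) = 33.138175 + √(11025.0 − 36.8002) = 33.138175 + 104.824614 = 137.962789

137.9628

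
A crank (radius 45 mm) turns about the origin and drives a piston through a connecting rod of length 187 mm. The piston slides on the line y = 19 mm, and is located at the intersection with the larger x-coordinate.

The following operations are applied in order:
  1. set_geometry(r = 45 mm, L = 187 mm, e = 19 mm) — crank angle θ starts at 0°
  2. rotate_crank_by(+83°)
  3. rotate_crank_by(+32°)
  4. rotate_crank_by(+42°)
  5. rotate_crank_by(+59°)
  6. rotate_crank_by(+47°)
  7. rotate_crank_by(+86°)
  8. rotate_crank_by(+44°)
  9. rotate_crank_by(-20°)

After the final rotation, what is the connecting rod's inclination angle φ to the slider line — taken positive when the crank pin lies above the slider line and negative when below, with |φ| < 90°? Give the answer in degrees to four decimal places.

set_geometry: r = 45 mm, L = 187 mm, e = 19 mm; θ ← 0°
rotate_crank_by(+83°): θ ← 0° +83° = 83°
rotate_crank_by(+32°): θ ← 83° +32° = 115°
rotate_crank_by(+42°): θ ← 115° +42° = 157°
rotate_crank_by(+59°): θ ← 157° +59° = 216°
rotate_crank_by(+47°): θ ← 216° +47° = 263°
rotate_crank_by(+86°): θ ← 263° +86° = 349°
rotate_crank_by(+44°): θ ← 349° +44° = 393°
rotate_crank_by(-20°): θ ← 393° -20° = 373°
crank pin P = (r cos θ, r sin θ) = (43.846653, 10.122797)
h = r sin θ − e = 10.122797 − 19 = -8.877203
sin φ = h / L = -8.877203 / 187 = -0.04747167
φ = arcsin(-0.04747167) = -2.720949°

-2.7209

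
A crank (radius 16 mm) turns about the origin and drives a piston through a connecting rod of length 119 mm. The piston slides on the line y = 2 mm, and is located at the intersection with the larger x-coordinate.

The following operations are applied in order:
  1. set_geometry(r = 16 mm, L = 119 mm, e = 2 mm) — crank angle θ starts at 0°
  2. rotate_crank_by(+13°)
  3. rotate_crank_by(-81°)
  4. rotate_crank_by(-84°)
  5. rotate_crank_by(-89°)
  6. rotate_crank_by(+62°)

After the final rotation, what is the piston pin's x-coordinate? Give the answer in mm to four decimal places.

102.9806

set_geometry: r = 16 mm, L = 119 mm, e = 2 mm; θ ← 0°
rotate_crank_by(+13°): θ ← 0° +13° = 13°
rotate_crank_by(-81°): θ ← 13° -81° = -68°
rotate_crank_by(-84°): θ ← -68° -84° = -152°
rotate_crank_by(-89°): θ ← -152° -89° = -241°
rotate_crank_by(+62°): θ ← -241° +62° = -179°
crank pin P = (r cos θ, r sin θ) = (-15.997563, -0.279239)
h = r sin θ − e = -0.279239 − 2 = -2.279239
x = r cos θ + √(L² − h²) = -15.997563 + √(14161.0 − 5.1949) = -15.997563 + 118.978171 = 102.980607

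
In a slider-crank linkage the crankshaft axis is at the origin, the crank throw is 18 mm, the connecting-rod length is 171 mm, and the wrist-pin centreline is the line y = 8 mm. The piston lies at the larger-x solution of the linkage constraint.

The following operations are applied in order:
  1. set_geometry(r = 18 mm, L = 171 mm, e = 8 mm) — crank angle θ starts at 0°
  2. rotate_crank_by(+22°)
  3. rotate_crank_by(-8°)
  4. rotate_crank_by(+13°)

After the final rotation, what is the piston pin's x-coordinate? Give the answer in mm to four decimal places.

set_geometry: r = 18 mm, L = 171 mm, e = 8 mm; θ ← 0°
rotate_crank_by(+22°): θ ← 0° +22° = 22°
rotate_crank_by(-8°): θ ← 22° -8° = 14°
rotate_crank_by(+13°): θ ← 14° +13° = 27°
crank pin P = (r cos θ, r sin θ) = (16.038117, 8.171829)
h = r sin θ − e = 8.171829 − 8 = 0.171829
x = r cos θ + √(L² − h²) = 16.038117 + √(29241.0 − 0.0295) = 16.038117 + 170.999914 = 187.038031

187.0380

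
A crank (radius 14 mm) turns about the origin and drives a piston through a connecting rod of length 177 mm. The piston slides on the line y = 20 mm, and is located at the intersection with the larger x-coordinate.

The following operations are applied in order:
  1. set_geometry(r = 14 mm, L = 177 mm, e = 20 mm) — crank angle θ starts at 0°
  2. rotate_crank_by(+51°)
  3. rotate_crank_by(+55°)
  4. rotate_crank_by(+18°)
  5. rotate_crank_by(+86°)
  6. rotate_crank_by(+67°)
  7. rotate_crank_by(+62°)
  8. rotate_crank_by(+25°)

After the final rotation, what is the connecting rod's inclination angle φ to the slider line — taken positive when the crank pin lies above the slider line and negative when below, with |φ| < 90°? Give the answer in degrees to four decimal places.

set_geometry: r = 14 mm, L = 177 mm, e = 20 mm; θ ← 0°
rotate_crank_by(+51°): θ ← 0° +51° = 51°
rotate_crank_by(+55°): θ ← 51° +55° = 106°
rotate_crank_by(+18°): θ ← 106° +18° = 124°
rotate_crank_by(+86°): θ ← 124° +86° = 210°
rotate_crank_by(+67°): θ ← 210° +67° = 277°
rotate_crank_by(+62°): θ ← 277° +62° = 339°
rotate_crank_by(+25°): θ ← 339° +25° = 364°
crank pin P = (r cos θ, r sin θ) = (13.965897, 0.976591)
h = r sin θ − e = 0.976591 − 20 = -19.023409
sin φ = h / L = -19.023409 / 177 = -0.10747689
φ = arcsin(-0.10747689) = -6.169890°

-6.1699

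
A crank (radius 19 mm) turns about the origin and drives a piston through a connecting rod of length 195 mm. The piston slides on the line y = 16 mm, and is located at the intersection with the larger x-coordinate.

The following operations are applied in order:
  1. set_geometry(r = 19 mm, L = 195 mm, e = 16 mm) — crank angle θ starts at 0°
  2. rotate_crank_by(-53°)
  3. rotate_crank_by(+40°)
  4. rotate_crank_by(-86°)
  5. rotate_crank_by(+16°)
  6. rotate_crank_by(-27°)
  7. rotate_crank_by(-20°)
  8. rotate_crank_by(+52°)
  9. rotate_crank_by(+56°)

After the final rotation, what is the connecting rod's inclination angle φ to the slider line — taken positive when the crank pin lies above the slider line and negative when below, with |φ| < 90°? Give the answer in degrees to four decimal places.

set_geometry: r = 19 mm, L = 195 mm, e = 16 mm; θ ← 0°
rotate_crank_by(-53°): θ ← 0° -53° = -53°
rotate_crank_by(+40°): θ ← -53° +40° = -13°
rotate_crank_by(-86°): θ ← -13° -86° = -99°
rotate_crank_by(+16°): θ ← -99° +16° = -83°
rotate_crank_by(-27°): θ ← -83° -27° = -110°
rotate_crank_by(-20°): θ ← -110° -20° = -130°
rotate_crank_by(+52°): θ ← -130° +52° = -78°
rotate_crank_by(+56°): θ ← -78° +56° = -22°
crank pin P = (r cos θ, r sin θ) = (17.616493, -7.117525)
h = r sin θ − e = -7.117525 − 16 = -23.117525
sin φ = h / L = -23.117525 / 195 = -0.11855141
φ = arcsin(-0.11855141) = -6.808508°

-6.8085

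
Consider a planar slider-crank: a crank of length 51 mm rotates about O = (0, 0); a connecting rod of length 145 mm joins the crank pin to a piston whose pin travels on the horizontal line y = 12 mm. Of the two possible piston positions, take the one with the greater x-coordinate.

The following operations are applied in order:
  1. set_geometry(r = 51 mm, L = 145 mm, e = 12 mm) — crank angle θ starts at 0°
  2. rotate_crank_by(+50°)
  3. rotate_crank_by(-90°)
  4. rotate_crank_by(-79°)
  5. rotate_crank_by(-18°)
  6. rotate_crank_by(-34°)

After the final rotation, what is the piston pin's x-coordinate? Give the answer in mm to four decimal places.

set_geometry: r = 51 mm, L = 145 mm, e = 12 mm; θ ← 0°
rotate_crank_by(+50°): θ ← 0° +50° = 50°
rotate_crank_by(-90°): θ ← 50° -90° = -40°
rotate_crank_by(-79°): θ ← -40° -79° = -119°
rotate_crank_by(-18°): θ ← -119° -18° = -137°
rotate_crank_by(-34°): θ ← -137° -34° = -171°
crank pin P = (r cos θ, r sin θ) = (-50.372105, -7.978158)
h = r sin θ − e = -7.978158 − 12 = -19.978158
x = r cos θ + √(L² − h²) = -50.372105 + √(21025.0 − 399.1268) = -50.372105 + 143.617106 = 93.245001

93.2450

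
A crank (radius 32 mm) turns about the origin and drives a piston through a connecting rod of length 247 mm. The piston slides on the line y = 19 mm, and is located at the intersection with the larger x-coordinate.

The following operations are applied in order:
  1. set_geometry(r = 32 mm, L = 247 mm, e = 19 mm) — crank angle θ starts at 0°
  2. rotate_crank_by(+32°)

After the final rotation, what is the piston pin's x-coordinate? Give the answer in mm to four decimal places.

274.1291

set_geometry: r = 32 mm, L = 247 mm, e = 19 mm; θ ← 0°
rotate_crank_by(+32°): θ ← 0° +32° = 32°
crank pin P = (r cos θ, r sin θ) = (27.137539, 16.957416)
h = r sin θ − e = 16.957416 − 19 = -2.042584
x = r cos θ + √(L² − h²) = 27.137539 + √(61009.0 − 4.1721) = 27.137539 + 246.991554 = 274.129093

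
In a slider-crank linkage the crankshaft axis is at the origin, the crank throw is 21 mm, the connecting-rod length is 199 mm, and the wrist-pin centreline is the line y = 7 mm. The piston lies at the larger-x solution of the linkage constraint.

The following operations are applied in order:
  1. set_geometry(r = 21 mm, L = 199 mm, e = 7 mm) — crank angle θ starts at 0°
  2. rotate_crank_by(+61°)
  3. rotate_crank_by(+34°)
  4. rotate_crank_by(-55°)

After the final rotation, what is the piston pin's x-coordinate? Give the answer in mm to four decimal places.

214.9808

set_geometry: r = 21 mm, L = 199 mm, e = 7 mm; θ ← 0°
rotate_crank_by(+61°): θ ← 0° +61° = 61°
rotate_crank_by(+34°): θ ← 61° +34° = 95°
rotate_crank_by(-55°): θ ← 95° -55° = 40°
crank pin P = (r cos θ, r sin θ) = (16.086933, 13.498540)
h = r sin θ − e = 13.498540 − 7 = 6.498540
x = r cos θ + √(L² − h²) = 16.086933 + √(39601.0 − 42.2310) = 16.086933 + 198.893864 = 214.980797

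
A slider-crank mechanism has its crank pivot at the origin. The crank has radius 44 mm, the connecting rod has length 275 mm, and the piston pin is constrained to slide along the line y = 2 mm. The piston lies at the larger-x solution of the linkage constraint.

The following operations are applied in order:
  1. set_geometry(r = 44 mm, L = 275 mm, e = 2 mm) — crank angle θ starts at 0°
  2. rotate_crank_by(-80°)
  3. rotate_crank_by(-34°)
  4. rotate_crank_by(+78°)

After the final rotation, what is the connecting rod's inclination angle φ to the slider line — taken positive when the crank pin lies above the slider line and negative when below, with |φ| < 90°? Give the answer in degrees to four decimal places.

set_geometry: r = 44 mm, L = 275 mm, e = 2 mm; θ ← 0°
rotate_crank_by(-80°): θ ← 0° -80° = -80°
rotate_crank_by(-34°): θ ← -80° -34° = -114°
rotate_crank_by(+78°): θ ← -114° +78° = -36°
crank pin P = (r cos θ, r sin θ) = (35.596748, -25.862551)
h = r sin θ − e = -25.862551 − 2 = -27.862551
sin φ = h / L = -27.862551 / 275 = -0.10131837
φ = arcsin(-0.10131837) = -5.815093°

-5.8151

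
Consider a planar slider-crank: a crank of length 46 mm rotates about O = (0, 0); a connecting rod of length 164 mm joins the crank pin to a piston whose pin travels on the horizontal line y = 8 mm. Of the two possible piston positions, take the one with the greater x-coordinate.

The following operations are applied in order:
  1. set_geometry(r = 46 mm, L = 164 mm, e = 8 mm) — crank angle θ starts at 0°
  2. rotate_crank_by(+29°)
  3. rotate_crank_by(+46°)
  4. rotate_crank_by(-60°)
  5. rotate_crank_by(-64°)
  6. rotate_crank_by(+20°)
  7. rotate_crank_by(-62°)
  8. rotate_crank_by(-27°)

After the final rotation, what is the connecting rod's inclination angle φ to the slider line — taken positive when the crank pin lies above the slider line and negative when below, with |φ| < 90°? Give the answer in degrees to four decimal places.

-17.2437

set_geometry: r = 46 mm, L = 164 mm, e = 8 mm; θ ← 0°
rotate_crank_by(+29°): θ ← 0° +29° = 29°
rotate_crank_by(+46°): θ ← 29° +46° = 75°
rotate_crank_by(-60°): θ ← 75° -60° = 15°
rotate_crank_by(-64°): θ ← 15° -64° = -49°
rotate_crank_by(+20°): θ ← -49° +20° = -29°
rotate_crank_by(-62°): θ ← -29° -62° = -91°
rotate_crank_by(-27°): θ ← -91° -27° = -118°
crank pin P = (r cos θ, r sin θ) = (-21.595692, -40.615589)
h = r sin θ − e = -40.615589 − 8 = -48.615589
sin φ = h / L = -48.615589 / 164 = -0.29643652
φ = arcsin(-0.29643652) = -17.243697°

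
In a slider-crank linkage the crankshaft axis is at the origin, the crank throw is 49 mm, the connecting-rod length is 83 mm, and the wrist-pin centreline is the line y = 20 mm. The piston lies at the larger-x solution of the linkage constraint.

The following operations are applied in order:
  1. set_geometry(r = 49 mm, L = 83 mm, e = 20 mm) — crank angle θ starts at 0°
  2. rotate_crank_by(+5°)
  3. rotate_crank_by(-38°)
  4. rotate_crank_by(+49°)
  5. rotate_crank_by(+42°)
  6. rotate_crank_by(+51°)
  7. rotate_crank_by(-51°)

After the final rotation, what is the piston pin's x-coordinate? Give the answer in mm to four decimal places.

set_geometry: r = 49 mm, L = 83 mm, e = 20 mm; θ ← 0°
rotate_crank_by(+5°): θ ← 0° +5° = 5°
rotate_crank_by(-38°): θ ← 5° -38° = -33°
rotate_crank_by(+49°): θ ← -33° +49° = 16°
rotate_crank_by(+42°): θ ← 16° +42° = 58°
rotate_crank_by(+51°): θ ← 58° +51° = 109°
rotate_crank_by(-51°): θ ← 109° -51° = 58°
crank pin P = (r cos θ, r sin θ) = (25.966044, 41.554357)
h = r sin θ − e = 41.554357 − 20 = 21.554357
x = r cos θ + √(L² − h²) = 25.966044 + √(6889.0 − 464.5903) = 25.966044 + 80.152415 = 106.118459

106.1185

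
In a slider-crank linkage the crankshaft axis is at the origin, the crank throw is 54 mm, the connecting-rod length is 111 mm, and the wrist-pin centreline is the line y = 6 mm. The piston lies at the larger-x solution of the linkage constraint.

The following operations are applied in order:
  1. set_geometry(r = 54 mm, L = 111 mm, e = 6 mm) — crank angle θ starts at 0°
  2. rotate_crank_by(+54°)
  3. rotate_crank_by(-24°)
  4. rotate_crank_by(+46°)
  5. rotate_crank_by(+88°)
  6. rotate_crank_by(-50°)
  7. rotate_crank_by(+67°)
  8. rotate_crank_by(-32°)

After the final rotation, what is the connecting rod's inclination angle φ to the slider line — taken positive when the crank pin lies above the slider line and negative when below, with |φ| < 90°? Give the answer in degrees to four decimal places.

set_geometry: r = 54 mm, L = 111 mm, e = 6 mm; θ ← 0°
rotate_crank_by(+54°): θ ← 0° +54° = 54°
rotate_crank_by(-24°): θ ← 54° -24° = 30°
rotate_crank_by(+46°): θ ← 30° +46° = 76°
rotate_crank_by(+88°): θ ← 76° +88° = 164°
rotate_crank_by(-50°): θ ← 164° -50° = 114°
rotate_crank_by(+67°): θ ← 114° +67° = 181°
rotate_crank_by(-32°): θ ← 181° -32° = 149°
crank pin P = (r cos θ, r sin θ) = (-46.287034, 27.812056)
h = r sin θ − e = 27.812056 − 6 = 21.812056
sin φ = h / L = 21.812056 / 111 = 0.19650501
φ = arcsin(0.19650501) = 11.332655°

11.3327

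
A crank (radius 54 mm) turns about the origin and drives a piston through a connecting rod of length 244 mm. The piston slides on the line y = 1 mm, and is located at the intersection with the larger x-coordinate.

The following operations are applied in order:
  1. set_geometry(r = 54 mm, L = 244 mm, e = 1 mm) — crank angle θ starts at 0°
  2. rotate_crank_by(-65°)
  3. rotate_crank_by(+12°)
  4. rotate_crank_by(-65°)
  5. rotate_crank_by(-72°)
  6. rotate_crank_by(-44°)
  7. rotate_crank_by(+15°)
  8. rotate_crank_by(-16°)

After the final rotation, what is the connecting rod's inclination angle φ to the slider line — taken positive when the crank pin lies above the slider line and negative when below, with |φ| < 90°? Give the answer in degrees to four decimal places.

10.2061

set_geometry: r = 54 mm, L = 244 mm, e = 1 mm; θ ← 0°
rotate_crank_by(-65°): θ ← 0° -65° = -65°
rotate_crank_by(+12°): θ ← -65° +12° = -53°
rotate_crank_by(-65°): θ ← -53° -65° = -118°
rotate_crank_by(-72°): θ ← -118° -72° = -190°
rotate_crank_by(-44°): θ ← -190° -44° = -234°
rotate_crank_by(+15°): θ ← -234° +15° = -219°
rotate_crank_by(-16°): θ ← -219° -16° = -235°
crank pin P = (r cos θ, r sin θ) = (-30.973128, 44.234210)
h = r sin θ − e = 44.234210 − 1 = 43.234210
sin φ = h / L = 43.234210 / 244 = 0.17718939
φ = arcsin(0.17718939) = 10.206092°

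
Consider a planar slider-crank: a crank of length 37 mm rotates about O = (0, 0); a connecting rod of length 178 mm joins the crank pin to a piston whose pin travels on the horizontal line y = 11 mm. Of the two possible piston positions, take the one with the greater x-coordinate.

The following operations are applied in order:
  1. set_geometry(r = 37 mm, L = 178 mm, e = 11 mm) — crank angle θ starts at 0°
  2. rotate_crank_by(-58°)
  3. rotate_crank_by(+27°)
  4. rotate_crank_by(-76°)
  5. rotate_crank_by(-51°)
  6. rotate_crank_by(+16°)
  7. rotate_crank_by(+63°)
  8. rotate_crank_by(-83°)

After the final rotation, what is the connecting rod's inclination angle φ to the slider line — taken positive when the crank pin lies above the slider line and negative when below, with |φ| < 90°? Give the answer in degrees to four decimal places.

set_geometry: r = 37 mm, L = 178 mm, e = 11 mm; θ ← 0°
rotate_crank_by(-58°): θ ← 0° -58° = -58°
rotate_crank_by(+27°): θ ← -58° +27° = -31°
rotate_crank_by(-76°): θ ← -31° -76° = -107°
rotate_crank_by(-51°): θ ← -107° -51° = -158°
rotate_crank_by(+16°): θ ← -158° +16° = -142°
rotate_crank_by(+63°): θ ← -142° +63° = -79°
rotate_crank_by(-83°): θ ← -79° -83° = -162°
crank pin P = (r cos θ, r sin θ) = (-35.189091, -11.433629)
h = r sin θ − e = -11.433629 − 11 = -22.433629
sin φ = h / L = -22.433629 / 178 = -0.12603162
φ = arcsin(-0.12603162) = -7.240335°

-7.2403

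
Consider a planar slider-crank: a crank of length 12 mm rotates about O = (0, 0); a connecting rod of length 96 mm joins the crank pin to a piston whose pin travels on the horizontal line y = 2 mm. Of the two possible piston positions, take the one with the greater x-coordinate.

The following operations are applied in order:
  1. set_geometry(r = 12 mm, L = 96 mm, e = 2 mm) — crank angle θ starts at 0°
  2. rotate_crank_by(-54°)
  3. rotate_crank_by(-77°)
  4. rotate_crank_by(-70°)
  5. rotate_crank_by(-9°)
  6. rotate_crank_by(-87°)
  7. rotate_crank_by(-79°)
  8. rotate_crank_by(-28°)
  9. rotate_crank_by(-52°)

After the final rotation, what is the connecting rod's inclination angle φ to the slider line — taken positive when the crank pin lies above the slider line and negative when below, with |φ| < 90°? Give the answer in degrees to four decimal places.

-8.3459

set_geometry: r = 12 mm, L = 96 mm, e = 2 mm; θ ← 0°
rotate_crank_by(-54°): θ ← 0° -54° = -54°
rotate_crank_by(-77°): θ ← -54° -77° = -131°
rotate_crank_by(-70°): θ ← -131° -70° = -201°
rotate_crank_by(-9°): θ ← -201° -9° = -210°
rotate_crank_by(-87°): θ ← -210° -87° = -297°
rotate_crank_by(-79°): θ ← -297° -79° = -376°
rotate_crank_by(-28°): θ ← -376° -28° = -404°
rotate_crank_by(-52°): θ ← -404° -52° = -456°
crank pin P = (r cos θ, r sin θ) = (-1.254342, -11.934263)
h = r sin θ − e = -11.934263 − 2 = -13.934263
sin φ = h / L = -13.934263 / 96 = -0.14514857
φ = arcsin(-0.14514857) = -8.345883°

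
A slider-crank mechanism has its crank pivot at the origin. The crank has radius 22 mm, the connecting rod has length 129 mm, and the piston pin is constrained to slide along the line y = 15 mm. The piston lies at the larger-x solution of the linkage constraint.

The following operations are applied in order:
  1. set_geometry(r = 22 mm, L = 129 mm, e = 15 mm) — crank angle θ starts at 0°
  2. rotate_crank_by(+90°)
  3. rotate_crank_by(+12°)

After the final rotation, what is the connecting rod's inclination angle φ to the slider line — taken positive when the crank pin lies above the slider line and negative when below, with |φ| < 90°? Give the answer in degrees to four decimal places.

2.8968

set_geometry: r = 22 mm, L = 129 mm, e = 15 mm; θ ← 0°
rotate_crank_by(+90°): θ ← 0° +90° = 90°
rotate_crank_by(+12°): θ ← 90° +12° = 102°
crank pin P = (r cos θ, r sin θ) = (-4.574057, 21.519247)
h = r sin θ − e = 21.519247 − 15 = 6.519247
sin φ = h / L = 6.519247 / 129 = 0.05053680
φ = arcsin(0.05053680) = 2.896779°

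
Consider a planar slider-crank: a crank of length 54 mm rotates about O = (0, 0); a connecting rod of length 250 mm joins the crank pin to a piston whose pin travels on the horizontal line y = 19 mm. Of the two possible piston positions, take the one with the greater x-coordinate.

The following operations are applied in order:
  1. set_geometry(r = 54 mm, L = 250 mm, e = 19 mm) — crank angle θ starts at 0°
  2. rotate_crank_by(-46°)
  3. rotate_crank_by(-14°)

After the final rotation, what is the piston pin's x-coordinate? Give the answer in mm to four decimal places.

set_geometry: r = 54 mm, L = 250 mm, e = 19 mm; θ ← 0°
rotate_crank_by(-46°): θ ← 0° -46° = -46°
rotate_crank_by(-14°): θ ← -46° -14° = -60°
crank pin P = (r cos θ, r sin θ) = (27.000000, -46.765372)
h = r sin θ − e = -46.765372 − 19 = -65.765372
x = r cos θ + √(L² − h²) = 27.000000 + √(62500.0 − 4325.0841) = 27.000000 + 241.194768 = 268.194768

268.1948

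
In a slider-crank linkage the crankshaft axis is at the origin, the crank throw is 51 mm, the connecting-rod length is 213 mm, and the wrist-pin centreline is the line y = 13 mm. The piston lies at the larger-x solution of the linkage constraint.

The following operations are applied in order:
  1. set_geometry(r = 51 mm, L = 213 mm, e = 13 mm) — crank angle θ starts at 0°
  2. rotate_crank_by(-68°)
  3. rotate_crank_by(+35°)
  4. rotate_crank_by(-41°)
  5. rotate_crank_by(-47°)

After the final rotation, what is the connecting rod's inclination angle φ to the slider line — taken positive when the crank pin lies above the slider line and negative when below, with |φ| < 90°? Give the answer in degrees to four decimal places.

set_geometry: r = 51 mm, L = 213 mm, e = 13 mm; θ ← 0°
rotate_crank_by(-68°): θ ← 0° -68° = -68°
rotate_crank_by(+35°): θ ← -68° +35° = -33°
rotate_crank_by(-41°): θ ← -33° -41° = -74°
rotate_crank_by(-47°): θ ← -74° -47° = -121°
crank pin P = (r cos θ, r sin θ) = (-26.266942, -43.715532)
h = r sin θ − e = -43.715532 − 13 = -56.715532
sin φ = h / L = -56.715532 / 213 = -0.26627010
φ = arcsin(-0.26627010) = -15.442436°

-15.4424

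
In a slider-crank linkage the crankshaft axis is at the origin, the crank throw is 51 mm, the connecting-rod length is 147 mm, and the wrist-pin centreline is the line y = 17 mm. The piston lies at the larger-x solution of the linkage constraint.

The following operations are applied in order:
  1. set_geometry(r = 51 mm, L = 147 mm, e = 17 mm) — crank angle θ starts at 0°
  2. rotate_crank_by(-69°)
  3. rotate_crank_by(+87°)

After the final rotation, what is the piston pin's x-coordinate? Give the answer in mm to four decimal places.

set_geometry: r = 51 mm, L = 147 mm, e = 17 mm; θ ← 0°
rotate_crank_by(-69°): θ ← 0° -69° = -69°
rotate_crank_by(+87°): θ ← -69° +87° = 18°
crank pin P = (r cos θ, r sin θ) = (48.503882, 15.759867)
h = r sin θ − e = 15.759867 − 17 = -1.240133
x = r cos θ + √(L² − h²) = 48.503882 + √(21609.0 − 1.5379) = 48.503882 + 146.994769 = 195.498651

195.4987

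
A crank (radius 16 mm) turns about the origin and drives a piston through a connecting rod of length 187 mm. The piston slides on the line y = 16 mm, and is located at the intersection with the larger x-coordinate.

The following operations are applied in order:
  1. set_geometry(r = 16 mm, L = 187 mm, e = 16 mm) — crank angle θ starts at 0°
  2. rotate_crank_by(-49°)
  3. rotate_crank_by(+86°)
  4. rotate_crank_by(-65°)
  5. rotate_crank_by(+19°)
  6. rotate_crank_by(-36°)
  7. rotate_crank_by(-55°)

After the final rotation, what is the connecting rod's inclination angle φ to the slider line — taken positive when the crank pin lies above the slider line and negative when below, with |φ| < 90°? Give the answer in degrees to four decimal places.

-9.7775

set_geometry: r = 16 mm, L = 187 mm, e = 16 mm; θ ← 0°
rotate_crank_by(-49°): θ ← 0° -49° = -49°
rotate_crank_by(+86°): θ ← -49° +86° = 37°
rotate_crank_by(-65°): θ ← 37° -65° = -28°
rotate_crank_by(+19°): θ ← -28° +19° = -9°
rotate_crank_by(-36°): θ ← -9° -36° = -45°
rotate_crank_by(-55°): θ ← -45° -55° = -100°
crank pin P = (r cos θ, r sin θ) = (-2.778371, -15.756924)
h = r sin θ − e = -15.756924 − 16 = -31.756924
sin φ = h / L = -31.756924 / 187 = -0.16982312
φ = arcsin(-0.16982312) = -9.777535°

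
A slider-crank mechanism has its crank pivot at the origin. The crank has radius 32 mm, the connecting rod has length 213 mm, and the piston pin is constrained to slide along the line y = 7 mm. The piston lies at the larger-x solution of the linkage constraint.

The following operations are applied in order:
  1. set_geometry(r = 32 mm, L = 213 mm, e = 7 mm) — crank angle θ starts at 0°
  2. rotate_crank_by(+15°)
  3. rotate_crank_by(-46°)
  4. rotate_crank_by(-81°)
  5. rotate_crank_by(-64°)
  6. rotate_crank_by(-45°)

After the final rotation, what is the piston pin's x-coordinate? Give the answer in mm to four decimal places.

188.3891

set_geometry: r = 32 mm, L = 213 mm, e = 7 mm; θ ← 0°
rotate_crank_by(+15°): θ ← 0° +15° = 15°
rotate_crank_by(-46°): θ ← 15° -46° = -31°
rotate_crank_by(-81°): θ ← -31° -81° = -112°
rotate_crank_by(-64°): θ ← -112° -64° = -176°
rotate_crank_by(-45°): θ ← -176° -45° = -221°
crank pin P = (r cos θ, r sin θ) = (-24.150707, 20.993889)
h = r sin θ − e = 20.993889 − 7 = 13.993889
x = r cos θ + √(L² − h²) = -24.150707 + √(45369.0 − 195.8289) = -24.150707 + 212.539811 = 188.389104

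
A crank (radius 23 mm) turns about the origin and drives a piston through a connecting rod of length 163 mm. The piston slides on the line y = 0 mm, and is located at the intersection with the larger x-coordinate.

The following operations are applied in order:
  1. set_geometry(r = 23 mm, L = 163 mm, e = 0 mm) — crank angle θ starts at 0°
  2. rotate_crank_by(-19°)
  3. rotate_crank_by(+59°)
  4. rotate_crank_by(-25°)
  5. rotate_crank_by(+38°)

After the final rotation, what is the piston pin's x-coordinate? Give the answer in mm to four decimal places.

set_geometry: r = 23 mm, L = 163 mm, e = 0 mm; θ ← 0°
rotate_crank_by(-19°): θ ← 0° -19° = -19°
rotate_crank_by(+59°): θ ← -19° +59° = 40°
rotate_crank_by(-25°): θ ← 40° -25° = 15°
rotate_crank_by(+38°): θ ← 15° +38° = 53°
crank pin P = (r cos θ, r sin θ) = (13.841746, 18.368617)
h = r sin θ − e = 18.368617 − 0 = 18.368617
x = r cos θ + √(L² − h²) = 13.841746 + √(26569.0 − 337.4061) = 13.841746 + 161.961705 = 175.803451

175.8035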